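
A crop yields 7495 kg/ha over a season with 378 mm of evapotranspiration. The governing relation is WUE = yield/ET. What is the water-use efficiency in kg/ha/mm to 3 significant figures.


WUE = 7495 / 378 = 19.8 kg/ha/mm
Therefore the water-use efficiency = 19.8 kg/ha/mm.


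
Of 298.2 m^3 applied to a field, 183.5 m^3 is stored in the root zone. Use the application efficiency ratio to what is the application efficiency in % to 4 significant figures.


Approach: apply the application efficiency ratio, Ea = (stored/applied)*100.
Ea = (183.5/298.2)*100 = 61.54 %
Therefore the application efficiency = 61.54 %.


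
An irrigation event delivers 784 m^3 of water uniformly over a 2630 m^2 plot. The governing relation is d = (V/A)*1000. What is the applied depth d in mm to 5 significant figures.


d = (784 / 2630) * 1000 = 298.10 mm
Therefore the applied depth d = 298.10 mm.


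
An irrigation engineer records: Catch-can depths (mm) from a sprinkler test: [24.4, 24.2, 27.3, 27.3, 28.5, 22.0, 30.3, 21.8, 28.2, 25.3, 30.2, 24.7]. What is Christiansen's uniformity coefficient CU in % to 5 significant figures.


Approach: apply Christiansen's uniformity coefficient, CU = (1 - mean_abs_deviation/mean)*100.
mean = 26.18333 mm
mean |d_i - mean| = 2.450000 mm
CU = (1 - 2.450000/26.18333)*100 = 90.643 %
Therefore Christiansen's uniformity coefficient CU = 90.643 %.


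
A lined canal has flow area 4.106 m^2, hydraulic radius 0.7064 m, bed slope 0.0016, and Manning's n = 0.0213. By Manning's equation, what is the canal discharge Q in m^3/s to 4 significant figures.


Approach: apply Manning's equation, Q = (1/n)*A*R^(2/3)*S^(1/2).
Q = (1/0.0213) * 4.106 * 0.7064^(2/3) * 0.0016^(1/2) = 6.116 m^3/s
Therefore the canal discharge Q = 6.116 m^3/s.


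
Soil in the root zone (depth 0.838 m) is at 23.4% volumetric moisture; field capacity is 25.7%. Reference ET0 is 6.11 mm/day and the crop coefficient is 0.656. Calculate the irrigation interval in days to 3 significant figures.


Approach: apply soil-water budget scheduling, SMD = (FC-theta)/100*depth*1000; ETc = ET0*Kc; interval = SMD/ETc.
Step 1 — soil moisture deficit:
  SMD = (25.7 - 23.4)/100 * 0.838 * 1000 = 19.274 mm
Step 2 — daily crop ET (ETc = ET0*Kc):
  ETc = 6.11 * 0.656 = 4.0082 mm/day
Step 3 — irrigation interval (SMD/ETc):
  interval = 19.274 / 4.0082 = 4.81 days
Therefore the irrigation interval = 4.81 days.


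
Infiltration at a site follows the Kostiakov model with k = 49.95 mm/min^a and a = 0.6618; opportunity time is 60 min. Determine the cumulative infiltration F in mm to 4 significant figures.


Approach: apply the Kostiakov infiltration equation, F = k*t^a.
F = 49.95 * 60^0.6618 = 750.4 mm
Therefore the cumulative infiltration F = 750.4 mm.


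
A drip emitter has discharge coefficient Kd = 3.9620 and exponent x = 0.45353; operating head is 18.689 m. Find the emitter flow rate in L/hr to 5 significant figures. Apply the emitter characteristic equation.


Approach: apply the emitter characteristic equation, q = Kd * h^x.
q = 3.9620 * 18.689^0.45353 = 14.949 L/hr
Therefore the emitter flow rate = 14.949 L/hr.


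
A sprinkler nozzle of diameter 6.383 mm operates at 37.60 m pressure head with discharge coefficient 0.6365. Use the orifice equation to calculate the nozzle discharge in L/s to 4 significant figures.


Approach: apply the orifice equation, Q = Cd*A*sqrt(2*g*h), A = pi*(d/2)^2.
A = pi*(6.383e-3/2)^2 = 3.19992e-05 m^2
Q = 0.6365 * 3.19992e-05 * sqrt(2*9.81*37.60) * 1000 = 0.5532 L/s
Therefore the nozzle discharge = 0.5532 L/s.


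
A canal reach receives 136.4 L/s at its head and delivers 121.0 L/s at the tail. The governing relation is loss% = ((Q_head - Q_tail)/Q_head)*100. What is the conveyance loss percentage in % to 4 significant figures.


loss = ((136.4 - 121.0)/136.4)*100 = 11.29 %
Therefore the conveyance loss percentage = 11.29 %.


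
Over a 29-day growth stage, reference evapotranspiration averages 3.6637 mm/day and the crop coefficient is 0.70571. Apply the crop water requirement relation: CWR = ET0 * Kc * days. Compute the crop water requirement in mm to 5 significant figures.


CWR = 3.6637 * 0.70571 * 29 = 74.980 mm
Therefore the crop water requirement = 74.980 mm.


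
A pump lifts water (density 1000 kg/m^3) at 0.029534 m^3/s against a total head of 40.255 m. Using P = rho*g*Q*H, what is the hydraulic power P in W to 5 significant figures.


P = 1000 * 9.81 * 0.029534 * 40.255 = 11663 W
Therefore the hydraulic power P = 11663 W.


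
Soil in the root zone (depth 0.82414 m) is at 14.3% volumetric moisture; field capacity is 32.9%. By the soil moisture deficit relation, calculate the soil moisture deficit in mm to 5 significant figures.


Approach: apply the soil moisture deficit relation, SMD = (FC - theta)/100 * depth * 1000.
SMD = (32.9 - 14.3)/100 * 0.82414 * 1000 = 153.29 mm
Therefore the soil moisture deficit = 153.29 mm.


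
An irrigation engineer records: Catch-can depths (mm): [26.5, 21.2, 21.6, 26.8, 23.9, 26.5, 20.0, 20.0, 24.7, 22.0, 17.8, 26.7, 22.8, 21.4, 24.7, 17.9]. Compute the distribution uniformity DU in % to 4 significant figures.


Approach: apply the low-quarter distribution uniformity, DU = (mean of lowest quarter of readings / overall mean)*100.
sorted lowest 4 of 16: [17.8, 17.9, 20.0, 20.0] -> mean = 18.9250 mm
overall mean = 22.7812 mm
DU = (18.9250/22.7812)*100 = 83.07 %
Therefore the distribution uniformity DU = 83.07 %.


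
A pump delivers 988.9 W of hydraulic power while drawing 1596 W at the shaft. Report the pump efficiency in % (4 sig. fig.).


Approach: apply the efficiency ratio, eta = (P_out/P_in)*100.
eta = (988.9 / 1596) * 100 = 61.96 %
Therefore the pump efficiency = 61.96 %.


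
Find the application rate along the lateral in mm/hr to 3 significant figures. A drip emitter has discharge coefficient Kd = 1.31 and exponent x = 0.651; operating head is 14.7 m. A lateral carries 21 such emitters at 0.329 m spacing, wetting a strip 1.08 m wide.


Approach: apply the emitter equation with a lateral mass balance, q = Kd*h^x; Q = n*q; rate = Q/(n*spacing*width).
Step 1 — single emitter flow (q = Kd*h^x):
  q = 1.31 * 14.7^0.651 = 7.5369 L/hr
Step 2 — total lateral flow: Q = 21 * 7.5369 = 158.28 L/hr
Step 3 — wetted area: A = 21 * 0.329 * 1.08 = 7.4617 m^2
Step 4 — application rate: Q/A = 158.28/7.4617 = 21.2 mm/hr
Therefore the application rate along the lateral = 21.2 mm/hr.


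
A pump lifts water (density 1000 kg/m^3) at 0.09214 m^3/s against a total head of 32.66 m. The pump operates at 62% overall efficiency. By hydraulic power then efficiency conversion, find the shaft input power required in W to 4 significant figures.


Approach: apply hydraulic power then efficiency conversion, P = rho*g*Q*H; P_in = P/eta.
Step 1 — hydraulic power (P = rho*g*Q*H):
  P = 1000 * 9.81 * 0.09214 * 32.66 = 29521.2 W
Step 2 — input power: P_in = P/eta = 29521.2 / 0.62 = 47610 W
Therefore the shaft input power required = 47610 W.


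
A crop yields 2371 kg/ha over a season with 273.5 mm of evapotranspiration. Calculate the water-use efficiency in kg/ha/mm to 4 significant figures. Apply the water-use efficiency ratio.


Approach: apply the water-use efficiency ratio, WUE = yield/ET.
WUE = 2371 / 273.5 = 8.669 kg/ha/mm
Therefore the water-use efficiency = 8.669 kg/ha/mm.


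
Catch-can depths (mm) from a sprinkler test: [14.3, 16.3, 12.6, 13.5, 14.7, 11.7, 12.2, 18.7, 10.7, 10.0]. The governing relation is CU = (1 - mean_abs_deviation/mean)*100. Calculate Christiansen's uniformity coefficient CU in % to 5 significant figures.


mean = 13.47000 mm
mean |d_i - mean| = 2.030000 mm
CU = (1 - 2.030000/13.47000)*100 = 84.929 %
Therefore Christiansen's uniformity coefficient CU = 84.929 %.


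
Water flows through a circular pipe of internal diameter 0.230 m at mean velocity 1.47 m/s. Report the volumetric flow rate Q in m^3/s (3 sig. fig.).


Approach: apply the continuity equation for pipe flow, Q = A * v with A = pi*(D/2)^2.
A = pi*(0.230/2)^2 = 0.041548 m^2
Q = 0.041548 * 1.47 = 0.0611 m^3/s
Therefore the volumetric flow rate Q = 0.0611 m^3/s.


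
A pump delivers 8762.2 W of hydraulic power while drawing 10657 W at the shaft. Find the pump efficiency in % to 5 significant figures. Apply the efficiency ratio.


Approach: apply the efficiency ratio, eta = (P_out/P_in)*100.
eta = (8762.2 / 10657) * 100 = 82.220 %
Therefore the pump efficiency = 82.220 %.


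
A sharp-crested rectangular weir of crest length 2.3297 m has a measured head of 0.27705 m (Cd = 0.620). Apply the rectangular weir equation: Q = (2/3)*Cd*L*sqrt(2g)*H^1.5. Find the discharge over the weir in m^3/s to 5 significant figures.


Q = (2/3)*0.620*2.3297*sqrt(2*9.81)*0.27705^1.5 = 0.62200 m^3/s
Therefore the discharge over the weir = 0.62200 m^3/s.


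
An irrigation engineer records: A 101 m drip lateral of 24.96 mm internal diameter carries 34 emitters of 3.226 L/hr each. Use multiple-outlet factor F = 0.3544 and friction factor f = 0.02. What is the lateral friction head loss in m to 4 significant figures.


Approach: apply Darcy-Weisbach with the multiple-outlet F-factor, Q = n*q/(3600*1000) m^3/s; v = Q/A; hf = F*f*(L/D)*(v^2/(2g)).
Q = 34*3.226/(3600*1000) = 3.04678e-05 m^3/s
A = pi*(24.96e-3/2)^2 = 4.89304e-04 m^2, so v = Q/A = 0.0622675 m/s
hf = 0.3544*0.02*(101/0.02496)*(0.0622675^2/(2*9.81)) = 0.005668 m
Therefore the lateral friction head loss = 0.005668 m.


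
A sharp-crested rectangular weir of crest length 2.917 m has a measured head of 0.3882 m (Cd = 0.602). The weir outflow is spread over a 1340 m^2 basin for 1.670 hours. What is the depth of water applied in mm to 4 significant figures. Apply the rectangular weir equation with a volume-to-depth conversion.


Approach: apply the rectangular weir equation with a volume-to-depth conversion, Q = (2/3)*Cd*L*sqrt(2g)*H^1.5; d = Q*t/A * 1000.
Step 1 — weir discharge:
  Q = (2/3)*0.602*2.917*sqrt(2*9.81)*0.3882^1.5 = 1.25422 m^3/s
Step 2 — volume: V = 1.25422 * 1.670*3600 = 7540.38 m^3
Step 3 — depth: d = V/A * 1000 = 7540.38/1340 * 1000 = 5627 mm
Therefore the depth of water applied = 5627 mm.


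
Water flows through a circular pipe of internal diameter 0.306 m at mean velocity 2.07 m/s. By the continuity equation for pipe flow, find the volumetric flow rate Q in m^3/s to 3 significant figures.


Approach: apply the continuity equation for pipe flow, Q = A * v with A = pi*(D/2)^2.
A = pi*(0.306/2)^2 = 0.073542 m^2
Q = 0.073542 * 2.07 = 0.152 m^3/s
Therefore the volumetric flow rate Q = 0.152 m^3/s.


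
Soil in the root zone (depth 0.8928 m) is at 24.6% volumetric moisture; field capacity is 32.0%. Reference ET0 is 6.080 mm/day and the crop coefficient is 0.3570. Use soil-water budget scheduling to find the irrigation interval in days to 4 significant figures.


Approach: apply soil-water budget scheduling, SMD = (FC-theta)/100*depth*1000; ETc = ET0*Kc; interval = SMD/ETc.
Step 1 — soil moisture deficit:
  SMD = (32.0 - 24.6)/100 * 0.8928 * 1000 = 66.0672 mm
Step 2 — daily crop ET (ETc = ET0*Kc):
  ETc = 6.080 * 0.3570 = 2.17056 mm/day
Step 3 — irrigation interval (SMD/ETc):
  interval = 66.0672 / 2.17056 = 30.44 days
Therefore the irrigation interval = 30.44 days.


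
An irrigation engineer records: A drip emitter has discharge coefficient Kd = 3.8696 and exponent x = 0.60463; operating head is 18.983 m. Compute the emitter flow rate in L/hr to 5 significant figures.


Approach: apply the emitter characteristic equation, q = Kd * h^x.
q = 3.8696 * 18.983^0.60463 = 22.941 L/hr
Therefore the emitter flow rate = 22.941 L/hr.


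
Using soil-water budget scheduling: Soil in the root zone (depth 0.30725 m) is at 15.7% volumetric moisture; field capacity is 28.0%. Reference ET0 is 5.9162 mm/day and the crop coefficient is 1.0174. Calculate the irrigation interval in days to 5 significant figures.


Approach: apply soil-water budget scheduling, SMD = (FC-theta)/100*depth*1000; ETc = ET0*Kc; interval = SMD/ETc.
Step 1 — soil moisture deficit:
  SMD = (28.0 - 15.7)/100 * 0.30725 * 1000 = 37.79175 mm
Step 2 — daily crop ET (ETc = ET0*Kc):
  ETc = 5.9162 * 1.0174 = 6.019142 mm/day
Step 3 — irrigation interval (SMD/ETc):
  interval = 37.79175 / 6.019142 = 6.2786 days
Therefore the irrigation interval = 6.2786 days.


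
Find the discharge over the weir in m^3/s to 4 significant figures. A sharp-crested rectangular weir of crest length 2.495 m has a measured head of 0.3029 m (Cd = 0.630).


Approach: apply the rectangular weir equation, Q = (2/3)*Cd*L*sqrt(2g)*H^1.5.
Q = (2/3)*0.630*2.495*sqrt(2*9.81)*0.3029^1.5 = 0.7738 m^3/s
Therefore the discharge over the weir = 0.7738 m^3/s.


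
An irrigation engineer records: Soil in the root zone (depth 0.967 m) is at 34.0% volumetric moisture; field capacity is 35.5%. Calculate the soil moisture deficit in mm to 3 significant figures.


Approach: apply the soil moisture deficit relation, SMD = (FC - theta)/100 * depth * 1000.
SMD = (35.5 - 34.0)/100 * 0.967 * 1000 = 14.5 mm
Therefore the soil moisture deficit = 14.5 mm.


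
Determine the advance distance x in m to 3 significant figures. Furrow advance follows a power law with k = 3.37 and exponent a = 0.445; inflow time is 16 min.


Approach: apply the power-law advance function, x = k*t^a.
x = 3.37 * 16^0.445 = 11.6 m
Therefore the advance distance x = 11.6 m.


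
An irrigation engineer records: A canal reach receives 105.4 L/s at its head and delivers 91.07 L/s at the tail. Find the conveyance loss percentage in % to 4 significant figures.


Approach: apply the conveyance loss ratio, loss% = ((Q_head - Q_tail)/Q_head)*100.
loss = ((105.4 - 91.07)/105.4)*100 = 13.60 %
Therefore the conveyance loss percentage = 13.60 %.


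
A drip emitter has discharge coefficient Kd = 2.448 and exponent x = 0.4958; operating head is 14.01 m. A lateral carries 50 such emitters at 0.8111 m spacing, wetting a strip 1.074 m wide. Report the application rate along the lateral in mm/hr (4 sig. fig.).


Approach: apply the emitter equation with a lateral mass balance, q = Kd*h^x; Q = n*q; rate = Q/(n*spacing*width).
Step 1 — single emitter flow (q = Kd*h^x):
  q = 2.448 * 14.01^0.4958 = 9.06182 L/hr
Step 2 — total lateral flow: Q = 50 * 9.06182 = 453.091 L/hr
Step 3 — wetted area: A = 50 * 0.8111 * 1.074 = 43.5561 m^2
Step 4 — application rate: Q/A = 453.091/43.5561 = 10.40 mm/hr
Therefore the application rate along the lateral = 10.40 mm/hr.


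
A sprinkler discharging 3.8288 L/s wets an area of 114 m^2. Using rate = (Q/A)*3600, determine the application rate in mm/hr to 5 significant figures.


rate = (3.8288 / 114) * 3600 = 120.91 mm/hr
Therefore the application rate = 120.91 mm/hr.


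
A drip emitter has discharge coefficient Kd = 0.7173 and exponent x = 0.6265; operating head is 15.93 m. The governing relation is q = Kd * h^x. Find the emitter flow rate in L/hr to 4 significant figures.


q = 0.7173 * 15.93^0.6265 = 4.063 L/hr
Therefore the emitter flow rate = 4.063 L/hr.


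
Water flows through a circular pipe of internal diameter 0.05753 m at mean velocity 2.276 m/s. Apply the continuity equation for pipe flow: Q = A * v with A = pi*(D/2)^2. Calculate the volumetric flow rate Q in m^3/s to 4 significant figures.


A = pi*(0.05753/2)^2 = 0.00259943 m^2
Q = 0.00259943 * 2.276 = 0.005916 m^3/s
Therefore the volumetric flow rate Q = 0.005916 m^3/s.


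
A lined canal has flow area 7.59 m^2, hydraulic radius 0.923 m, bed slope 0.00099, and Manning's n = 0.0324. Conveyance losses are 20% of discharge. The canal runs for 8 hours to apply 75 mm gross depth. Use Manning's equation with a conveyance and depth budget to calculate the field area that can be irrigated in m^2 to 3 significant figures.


Approach: apply Manning's equation with a conveyance and depth budget, Q = (1/n)*A*R^(2/3)*S^(1/2); Q_field = Q*(1-loss); Area = Q_field*t/(d/1000).
Step 1 — canal discharge (Manning's equation):
  Q = (1/0.0324) * 7.59 * 0.923^(2/3) * 0.00099^(1/2) = 6.9874 m^3/s
Step 2 — delivered flow: Q_field = 6.9874*(1 - 20/100) = 5.5899 m^3/s
Step 3 — volume delivered: V = 5.5899 * 8*3600 = 160990 m^3
Step 4 — area served: A = V / (depth/1000) = 160990 / 0.075 = 2150000 m^2
Therefore the field area that can be irrigated = 2150000 m^2.


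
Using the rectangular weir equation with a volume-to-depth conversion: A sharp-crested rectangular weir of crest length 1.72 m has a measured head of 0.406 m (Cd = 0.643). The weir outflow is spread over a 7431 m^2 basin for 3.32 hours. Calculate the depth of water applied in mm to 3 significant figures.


Approach: apply the rectangular weir equation with a volume-to-depth conversion, Q = (2/3)*Cd*L*sqrt(2g)*H^1.5; d = Q*t/A * 1000.
Step 1 — weir discharge:
  Q = (2/3)*0.643*1.72*sqrt(2*9.81)*0.406^1.5 = 0.84486 m^3/s
Step 2 — volume: V = 0.84486 * 3.32*3600 = 10098 m^3
Step 3 — depth: d = V/A * 1000 = 10098/7431 * 1000 = 1360 mm
Therefore the depth of water applied = 1360 mm.


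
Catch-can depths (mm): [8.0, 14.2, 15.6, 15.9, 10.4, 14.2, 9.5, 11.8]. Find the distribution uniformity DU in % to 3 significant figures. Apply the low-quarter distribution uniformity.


Approach: apply the low-quarter distribution uniformity, DU = (mean of lowest quarter of readings / overall mean)*100.
sorted lowest 2 of 8: [8.0, 9.5] -> mean = 8.7500 mm
overall mean = 12.450 mm
DU = (8.7500/12.450)*100 = 70.3 %
Therefore the distribution uniformity DU = 70.3 %.


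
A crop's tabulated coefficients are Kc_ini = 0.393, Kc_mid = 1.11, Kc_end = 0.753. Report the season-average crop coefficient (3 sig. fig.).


Approach: apply a simple seasonal average, Kc_avg = (Kc_ini + Kc_mid + Kc_end)/3.
Kc_avg = (0.393 + 1.11 + 0.753)/3 = 0.752
Therefore the season-average crop coefficient = 0.752.


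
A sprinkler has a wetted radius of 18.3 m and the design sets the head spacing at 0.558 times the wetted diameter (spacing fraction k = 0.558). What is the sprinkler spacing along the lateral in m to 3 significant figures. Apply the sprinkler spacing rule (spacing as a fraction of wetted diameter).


Approach: apply the sprinkler spacing rule (spacing as a fraction of wetted diameter), S = k*(2*R).
S = 0.558 * (2 * 18.3) = 20.4 m
Therefore the sprinkler spacing along the lateral = 20.4 m.


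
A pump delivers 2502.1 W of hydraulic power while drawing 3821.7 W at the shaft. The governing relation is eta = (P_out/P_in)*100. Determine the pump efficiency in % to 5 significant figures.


eta = (2502.1 / 3821.7) * 100 = 65.471 %
Therefore the pump efficiency = 65.471 %.


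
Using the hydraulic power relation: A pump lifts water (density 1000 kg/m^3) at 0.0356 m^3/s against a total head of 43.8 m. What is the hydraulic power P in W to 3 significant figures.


Approach: apply the hydraulic power relation, P = rho*g*Q*H.
P = 1000 * 9.81 * 0.0356 * 43.8 = 15300 W
Therefore the hydraulic power P = 15300 W.


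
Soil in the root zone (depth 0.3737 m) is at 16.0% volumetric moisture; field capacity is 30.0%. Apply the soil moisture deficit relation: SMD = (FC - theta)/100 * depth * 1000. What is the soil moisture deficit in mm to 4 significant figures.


SMD = (30.0 - 16.0)/100 * 0.3737 * 1000 = 52.32 mm
Therefore the soil moisture deficit = 52.32 mm.


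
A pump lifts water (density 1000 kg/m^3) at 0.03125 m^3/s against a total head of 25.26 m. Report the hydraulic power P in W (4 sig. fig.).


Approach: apply the hydraulic power relation, P = rho*g*Q*H.
P = 1000 * 9.81 * 0.03125 * 25.26 = 7744 W
Therefore the hydraulic power P = 7744 W.


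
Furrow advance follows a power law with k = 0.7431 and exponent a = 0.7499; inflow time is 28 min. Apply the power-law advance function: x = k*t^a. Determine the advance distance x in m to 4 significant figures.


x = 0.7431 * 28^0.7499 = 9.042 m
Therefore the advance distance x = 9.042 m.


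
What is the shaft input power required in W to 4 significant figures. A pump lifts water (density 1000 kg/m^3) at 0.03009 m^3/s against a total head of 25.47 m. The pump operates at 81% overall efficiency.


Approach: apply hydraulic power then efficiency conversion, P = rho*g*Q*H; P_in = P/eta.
Step 1 — hydraulic power (P = rho*g*Q*H):
  P = 1000 * 9.81 * 0.03009 * 25.47 = 7518.31 W
Step 2 — input power: P_in = P/eta = 7518.31 / 0.81 = 9282 W
Therefore the shaft input power required = 9282 W.


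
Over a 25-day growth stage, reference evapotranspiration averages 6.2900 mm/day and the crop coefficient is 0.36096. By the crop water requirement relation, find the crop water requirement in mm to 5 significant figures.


Approach: apply the crop water requirement relation, CWR = ET0 * Kc * days.
CWR = 6.2900 * 0.36096 * 25 = 56.761 mm
Therefore the crop water requirement = 56.761 mm.


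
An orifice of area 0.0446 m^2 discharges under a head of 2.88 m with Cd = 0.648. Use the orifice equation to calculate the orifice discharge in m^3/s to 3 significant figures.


Approach: apply the orifice equation, Q = Cd*A*sqrt(2*g*h).
Q = 0.648 * 0.0446 * sqrt(2*9.81*2.88) = 0.217 m^3/s
Therefore the orifice discharge = 0.217 m^3/s.


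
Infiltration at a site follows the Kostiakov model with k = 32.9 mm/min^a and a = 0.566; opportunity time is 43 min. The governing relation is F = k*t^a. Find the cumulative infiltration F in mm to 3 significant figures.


F = 32.9 * 43^0.566 = 277 mm
Therefore the cumulative infiltration F = 277 mm.


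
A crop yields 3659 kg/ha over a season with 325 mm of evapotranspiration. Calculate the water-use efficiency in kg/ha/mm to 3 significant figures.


Approach: apply the water-use efficiency ratio, WUE = yield/ET.
WUE = 3659 / 325 = 11.3 kg/ha/mm
Therefore the water-use efficiency = 11.3 kg/ha/mm.


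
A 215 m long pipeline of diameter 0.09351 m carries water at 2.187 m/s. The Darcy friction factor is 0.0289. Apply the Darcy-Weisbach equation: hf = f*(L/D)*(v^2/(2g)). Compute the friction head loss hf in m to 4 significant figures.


hf = 0.0289 * (215/0.09351) * (2.187^2 / (2*9.81))
hf = 16.20 m
Therefore the friction head loss hf = 16.20 m.


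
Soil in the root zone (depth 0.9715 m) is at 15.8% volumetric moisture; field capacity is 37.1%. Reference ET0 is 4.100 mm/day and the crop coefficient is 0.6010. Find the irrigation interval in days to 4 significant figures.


Approach: apply soil-water budget scheduling, SMD = (FC-theta)/100*depth*1000; ETc = ET0*Kc; interval = SMD/ETc.
Step 1 — soil moisture deficit:
  SMD = (37.1 - 15.8)/100 * 0.9715 * 1000 = 206.929 mm
Step 2 — daily crop ET (ETc = ET0*Kc):
  ETc = 4.100 * 0.6010 = 2.46410 mm/day
Step 3 — irrigation interval (SMD/ETc):
  interval = 206.929 / 2.46410 = 83.98 days
Therefore the irrigation interval = 83.98 days.


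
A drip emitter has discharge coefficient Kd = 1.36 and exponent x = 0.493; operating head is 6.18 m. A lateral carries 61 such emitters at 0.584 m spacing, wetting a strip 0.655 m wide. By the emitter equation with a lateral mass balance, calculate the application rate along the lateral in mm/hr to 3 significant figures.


Approach: apply the emitter equation with a lateral mass balance, q = Kd*h^x; Q = n*q; rate = Q/(n*spacing*width).
Step 1 — single emitter flow (q = Kd*h^x):
  q = 1.36 * 6.18^0.493 = 3.3381 L/hr
Step 2 — total lateral flow: Q = 61 * 3.3381 = 203.62 L/hr
Step 3 — wetted area: A = 61 * 0.584 * 0.655 = 23.334 m^2
Step 4 — application rate: Q/A = 203.62/23.334 = 8.73 mm/hr
Therefore the application rate along the lateral = 8.73 mm/hr.


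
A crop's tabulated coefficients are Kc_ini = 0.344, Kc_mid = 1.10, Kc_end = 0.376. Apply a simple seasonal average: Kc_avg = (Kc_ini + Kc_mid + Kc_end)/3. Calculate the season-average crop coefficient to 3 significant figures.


Kc_avg = (0.344 + 1.10 + 0.376)/3 = 0.607
Therefore the season-average crop coefficient = 0.607.


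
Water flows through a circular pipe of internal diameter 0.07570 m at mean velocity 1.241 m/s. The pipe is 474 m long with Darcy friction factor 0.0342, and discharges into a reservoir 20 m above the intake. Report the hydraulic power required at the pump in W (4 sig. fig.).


Approach: apply continuity + Darcy-Weisbach + hydraulic power, Q = A*v; hf = f*(L/D)*(v^2/(2g)); H = static + hf; P = rho*g*Q*H.
Step 1 — flow rate (continuity, Q = A*v):
  A = pi*(0.07570/2)^2 = 0.00450072 m^2
  Q = 0.00450072 * 1.241 = 0.00558539 m^3/s
Step 2 — friction head loss (Darcy-Weisbach):
  hf = 0.0342 * (474/0.07570) * (1.241^2 / (2*9.81))
  hf = 16.8094 m
Step 3 — total head: H = 20 + 16.8094 = 36.8094 m
Step 4 — hydraulic power (P = rho*g*Q*H):
  P = 1000 * 9.81 * 0.00558539 * 36.8094 = 2017 W
Therefore the hydraulic power required at the pump = 2017 W.


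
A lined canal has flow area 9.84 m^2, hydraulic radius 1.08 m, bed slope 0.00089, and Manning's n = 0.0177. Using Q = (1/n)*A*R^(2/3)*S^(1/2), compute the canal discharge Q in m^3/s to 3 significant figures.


Q = (1/0.0177) * 9.84 * 1.08^(2/3) * 0.00089^(1/2) = 17.5 m^3/s
Therefore the canal discharge Q = 17.5 m^3/s.


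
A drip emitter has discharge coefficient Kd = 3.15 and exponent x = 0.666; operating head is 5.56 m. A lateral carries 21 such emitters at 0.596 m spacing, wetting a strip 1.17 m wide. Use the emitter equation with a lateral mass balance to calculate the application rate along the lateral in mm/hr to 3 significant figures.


Approach: apply the emitter equation with a lateral mass balance, q = Kd*h^x; Q = n*q; rate = Q/(n*spacing*width).
Step 1 — single emitter flow (q = Kd*h^x):
  q = 3.15 * 5.56^0.666 = 9.8748 L/hr
Step 2 — total lateral flow: Q = 21 * 9.8748 = 207.37 L/hr
Step 3 — wetted area: A = 21 * 0.596 * 1.17 = 14.644 m^2
Step 4 — application rate: Q/A = 207.37/14.644 = 14.2 mm/hr
Therefore the application rate along the lateral = 14.2 mm/hr.


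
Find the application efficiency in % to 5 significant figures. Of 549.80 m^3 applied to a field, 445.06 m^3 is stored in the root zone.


Approach: apply the application efficiency ratio, Ea = (stored/applied)*100.
Ea = (445.06/549.80)*100 = 80.949 %
Therefore the application efficiency = 80.949 %.


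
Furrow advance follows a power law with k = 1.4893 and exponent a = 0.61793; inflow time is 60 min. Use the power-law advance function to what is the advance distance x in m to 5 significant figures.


Approach: apply the power-law advance function, x = k*t^a.
x = 1.4893 * 60^0.61793 = 18.696 m
Therefore the advance distance x = 18.696 m.


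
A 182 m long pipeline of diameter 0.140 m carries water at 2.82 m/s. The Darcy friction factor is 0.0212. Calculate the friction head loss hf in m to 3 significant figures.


Approach: apply the Darcy-Weisbach equation, hf = f*(L/D)*(v^2/(2g)).
hf = 0.0212 * (182/0.140) * (2.82^2 / (2*9.81))
hf = 11.2 m
Therefore the friction head loss hf = 11.2 m.


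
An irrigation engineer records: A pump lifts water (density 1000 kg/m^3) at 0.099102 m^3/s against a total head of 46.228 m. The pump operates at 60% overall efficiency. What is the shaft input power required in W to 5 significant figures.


Approach: apply hydraulic power then efficiency conversion, P = rho*g*Q*H; P_in = P/eta.
Step 1 — hydraulic power (P = rho*g*Q*H):
  P = 1000 * 9.81 * 0.099102 * 46.228 = 44942.43 W
Step 2 — input power: P_in = P/eta = 44942.43 / 0.6 = 74904 W
Therefore the shaft input power required = 74904 W.


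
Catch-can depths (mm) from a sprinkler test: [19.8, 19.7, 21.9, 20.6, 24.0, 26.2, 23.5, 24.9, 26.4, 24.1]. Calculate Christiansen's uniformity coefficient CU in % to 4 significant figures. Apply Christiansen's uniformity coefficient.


Approach: apply Christiansen's uniformity coefficient, CU = (1 - mean_abs_deviation/mean)*100.
mean = 23.1100 mm
mean |d_i - mean| = 2.08800 mm
CU = (1 - 2.08800/23.1100)*100 = 90.96 %
Therefore Christiansen's uniformity coefficient CU = 90.96 %.


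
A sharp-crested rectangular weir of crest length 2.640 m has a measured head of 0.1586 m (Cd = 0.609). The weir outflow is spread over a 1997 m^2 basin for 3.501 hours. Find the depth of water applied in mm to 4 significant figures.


Approach: apply the rectangular weir equation with a volume-to-depth conversion, Q = (2/3)*Cd*L*sqrt(2g)*H^1.5; d = Q*t/A * 1000.
Step 1 — weir discharge:
  Q = (2/3)*0.609*2.640*sqrt(2*9.81)*0.1586^1.5 = 0.299871 m^3/s
Step 2 — volume: V = 0.299871 * 3.501*3600 = 3779.45 m^3
Step 3 — depth: d = V/A * 1000 = 3779.45/1997 * 1000 = 1893 mm
Therefore the depth of water applied = 1893 mm.


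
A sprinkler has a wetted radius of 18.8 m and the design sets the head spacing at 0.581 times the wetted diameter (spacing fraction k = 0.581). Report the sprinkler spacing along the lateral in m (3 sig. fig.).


Approach: apply the sprinkler spacing rule (spacing as a fraction of wetted diameter), S = k*(2*R).
S = 0.581 * (2 * 18.8) = 21.8 m
Therefore the sprinkler spacing along the lateral = 21.8 m.


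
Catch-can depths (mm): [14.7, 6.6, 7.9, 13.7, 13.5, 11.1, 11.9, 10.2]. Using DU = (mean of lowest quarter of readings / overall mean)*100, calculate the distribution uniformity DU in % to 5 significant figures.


sorted lowest 2 of 8: [6.6, 7.9] -> mean = 7.250000 mm
overall mean = 11.20000 mm
DU = (7.250000/11.20000)*100 = 64.732 %
Therefore the distribution uniformity DU = 64.732 %.


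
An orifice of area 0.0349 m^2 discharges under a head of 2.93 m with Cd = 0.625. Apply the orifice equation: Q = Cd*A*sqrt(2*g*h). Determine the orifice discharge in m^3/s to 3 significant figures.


Q = 0.625 * 0.0349 * sqrt(2*9.81*2.93) = 0.165 m^3/s
Therefore the orifice discharge = 0.165 m^3/s.


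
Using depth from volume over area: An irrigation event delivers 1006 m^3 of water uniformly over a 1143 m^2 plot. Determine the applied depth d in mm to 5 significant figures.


Approach: apply depth from volume over area, d = (V/A)*1000.
d = (1006 / 1143) * 1000 = 880.14 mm
Therefore the applied depth d = 880.14 mm.


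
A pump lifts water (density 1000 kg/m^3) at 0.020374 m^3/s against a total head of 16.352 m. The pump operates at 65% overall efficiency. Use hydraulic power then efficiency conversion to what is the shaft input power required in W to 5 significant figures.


Approach: apply hydraulic power then efficiency conversion, P = rho*g*Q*H; P_in = P/eta.
Step 1 — hydraulic power (P = rho*g*Q*H):
  P = 1000 * 9.81 * 0.020374 * 16.352 = 3268.257 W
Step 2 — input power: P_in = P/eta = 3268.257 / 0.65 = 5028.1 W
Therefore the shaft input power required = 5028.1 W.


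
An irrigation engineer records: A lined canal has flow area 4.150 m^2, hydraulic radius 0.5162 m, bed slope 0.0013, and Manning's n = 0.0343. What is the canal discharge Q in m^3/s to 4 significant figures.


Approach: apply Manning's equation, Q = (1/n)*A*R^(2/3)*S^(1/2).
Q = (1/0.0343) * 4.150 * 0.5162^(2/3) * 0.0013^(1/2) = 2.807 m^3/s
Therefore the canal discharge Q = 2.807 m^3/s.


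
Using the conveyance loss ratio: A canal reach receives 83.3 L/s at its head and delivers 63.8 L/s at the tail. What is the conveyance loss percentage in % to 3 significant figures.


Approach: apply the conveyance loss ratio, loss% = ((Q_head - Q_tail)/Q_head)*100.
loss = ((83.3 - 63.8)/83.3)*100 = 23.4 %
Therefore the conveyance loss percentage = 23.4 %.


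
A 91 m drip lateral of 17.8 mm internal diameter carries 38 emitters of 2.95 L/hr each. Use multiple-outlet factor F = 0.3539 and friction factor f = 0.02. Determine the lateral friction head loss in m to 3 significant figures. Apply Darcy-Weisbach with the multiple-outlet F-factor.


Approach: apply Darcy-Weisbach with the multiple-outlet F-factor, Q = n*q/(3600*1000) m^3/s; v = Q/A; hf = F*f*(L/D)*(v^2/(2g)).
Q = 38*2.95/(3600*1000) = 3.1139e-05 m^3/s
A = pi*(17.8e-3/2)^2 = 2.4885e-04 m^2, so v = Q/A = 0.12513 m/s
hf = 0.3539*0.02*(91/0.0178)*(0.12513^2/(2*9.81)) = 0.0289 m
Therefore the lateral friction head loss = 0.0289 m.


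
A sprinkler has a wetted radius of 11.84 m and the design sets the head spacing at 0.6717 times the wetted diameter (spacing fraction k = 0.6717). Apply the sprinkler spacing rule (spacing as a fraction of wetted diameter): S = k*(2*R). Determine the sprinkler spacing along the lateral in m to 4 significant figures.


S = 0.6717 * (2 * 11.84) = 15.91 m
Therefore the sprinkler spacing along the lateral = 15.91 m.


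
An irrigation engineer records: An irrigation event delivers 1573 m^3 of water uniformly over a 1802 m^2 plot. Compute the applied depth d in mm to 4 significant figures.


Approach: apply depth from volume over area, d = (V/A)*1000.
d = (1573 / 1802) * 1000 = 872.9 mm
Therefore the applied depth d = 872.9 mm.


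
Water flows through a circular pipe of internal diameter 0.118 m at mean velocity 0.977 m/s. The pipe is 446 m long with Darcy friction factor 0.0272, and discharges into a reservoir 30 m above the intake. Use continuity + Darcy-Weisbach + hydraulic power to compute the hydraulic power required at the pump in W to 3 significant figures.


Approach: apply continuity + Darcy-Weisbach + hydraulic power, Q = A*v; hf = f*(L/D)*(v^2/(2g)); H = static + hf; P = rho*g*Q*H.
Step 1 — flow rate (continuity, Q = A*v):
  A = pi*(0.118/2)^2 = 0.010936 m^2
  Q = 0.010936 * 0.977 = 0.010684 m^3/s
Step 2 — friction head loss (Darcy-Weisbach):
  hf = 0.0272 * (446/0.118) * (0.977^2 / (2*9.81))
  hf = 5.0016 m
Step 3 — total head: H = 30 + 5.0016 = 35.002 m
Step 4 — hydraulic power (P = rho*g*Q*H):
  P = 1000 * 9.81 * 0.010684 * 35.002 = 3670 W
Therefore the hydraulic power required at the pump = 3670 W.


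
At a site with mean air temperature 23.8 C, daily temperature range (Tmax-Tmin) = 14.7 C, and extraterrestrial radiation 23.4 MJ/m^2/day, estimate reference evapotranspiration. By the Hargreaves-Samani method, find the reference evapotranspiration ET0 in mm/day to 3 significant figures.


Approach: apply the Hargreaves-Samani method, ET0 = 0.0023*(Tmean+17.8)*sqrt(Tmax-Tmin)*0.408*Ra.
ET0 = 0.0023*(23.8+17.8)*sqrt(14.7)*0.408*23.4 = 3.50 mm/day
Therefore the reference evapotranspiration ET0 = 3.50 mm/day.


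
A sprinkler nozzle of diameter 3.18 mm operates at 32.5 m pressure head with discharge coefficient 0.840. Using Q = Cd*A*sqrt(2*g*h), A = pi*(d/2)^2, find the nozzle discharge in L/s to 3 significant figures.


A = pi*(3.18e-3/2)^2 = 7.9423e-06 m^2
Q = 0.840 * 7.9423e-06 * sqrt(2*9.81*32.5) * 1000 = 0.168 L/s
Therefore the nozzle discharge = 0.168 L/s.


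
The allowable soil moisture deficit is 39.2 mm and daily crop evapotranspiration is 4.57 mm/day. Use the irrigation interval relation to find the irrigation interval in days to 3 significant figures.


Approach: apply the irrigation interval relation, interval = SMD / ETc.
interval = 39.2 / 4.57 = 8.58 days
Therefore the irrigation interval = 8.58 days.


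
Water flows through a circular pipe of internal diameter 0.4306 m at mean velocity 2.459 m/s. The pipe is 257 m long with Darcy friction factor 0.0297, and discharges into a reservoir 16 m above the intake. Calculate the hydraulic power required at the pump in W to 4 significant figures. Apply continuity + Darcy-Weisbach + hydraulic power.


Approach: apply continuity + Darcy-Weisbach + hydraulic power, Q = A*v; hf = f*(L/D)*(v^2/(2g)); H = static + hf; P = rho*g*Q*H.
Step 1 — flow rate (continuity, Q = A*v):
  A = pi*(0.4306/2)^2 = 0.145626 m^2
  Q = 0.145626 * 2.459 = 0.358094 m^3/s
Step 2 — friction head loss (Darcy-Weisbach):
  hf = 0.0297 * (257/0.4306) * (2.459^2 / (2*9.81))
  hf = 5.46303 m
Step 3 — total head: H = 16 + 5.46303 = 21.4630 m
Step 4 — hydraulic power (P = rho*g*Q*H):
  P = 1000 * 9.81 * 0.358094 * 21.4630 = 75400 W
Therefore the hydraulic power required at the pump = 75400 W.


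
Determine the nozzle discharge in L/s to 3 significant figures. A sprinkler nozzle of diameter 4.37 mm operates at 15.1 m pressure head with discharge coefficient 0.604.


Approach: apply the orifice equation, Q = Cd*A*sqrt(2*g*h), A = pi*(d/2)^2.
A = pi*(4.37e-3/2)^2 = 1.4999e-05 m^2
Q = 0.604 * 1.4999e-05 * sqrt(2*9.81*15.1) * 1000 = 0.156 L/s
Therefore the nozzle discharge = 0.156 L/s.


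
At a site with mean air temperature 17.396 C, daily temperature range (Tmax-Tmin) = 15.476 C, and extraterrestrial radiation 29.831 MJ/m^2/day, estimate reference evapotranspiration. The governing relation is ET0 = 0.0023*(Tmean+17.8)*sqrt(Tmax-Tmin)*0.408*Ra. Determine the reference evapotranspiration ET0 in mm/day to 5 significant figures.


ET0 = 0.0023*(17.396+17.8)*sqrt(15.476)*0.408*29.831 = 3.8760 mm/day
Therefore the reference evapotranspiration ET0 = 3.8760 mm/day.


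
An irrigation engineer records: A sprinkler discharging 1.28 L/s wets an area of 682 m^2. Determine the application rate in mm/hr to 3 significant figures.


Approach: apply the application rate relation, rate = (Q/A)*3600.
rate = (1.28 / 682) * 3600 = 6.76 mm/hr
Therefore the application rate = 6.76 mm/hr.


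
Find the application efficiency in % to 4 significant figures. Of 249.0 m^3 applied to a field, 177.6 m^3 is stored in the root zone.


Approach: apply the application efficiency ratio, Ea = (stored/applied)*100.
Ea = (177.6/249.0)*100 = 71.33 %
Therefore the application efficiency = 71.33 %.


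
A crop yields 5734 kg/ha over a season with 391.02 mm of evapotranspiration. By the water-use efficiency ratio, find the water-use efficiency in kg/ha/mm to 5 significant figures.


Approach: apply the water-use efficiency ratio, WUE = yield/ET.
WUE = 5734 / 391.02 = 14.664 kg/ha/mm
Therefore the water-use efficiency = 14.664 kg/ha/mm.


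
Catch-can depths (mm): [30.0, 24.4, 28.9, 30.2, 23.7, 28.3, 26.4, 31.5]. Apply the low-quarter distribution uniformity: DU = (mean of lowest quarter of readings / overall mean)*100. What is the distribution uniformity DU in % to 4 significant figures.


sorted lowest 2 of 8: [23.7, 24.4] -> mean = 24.0500 mm
overall mean = 27.9250 mm
DU = (24.0500/27.9250)*100 = 86.12 %
Therefore the distribution uniformity DU = 86.12 %.


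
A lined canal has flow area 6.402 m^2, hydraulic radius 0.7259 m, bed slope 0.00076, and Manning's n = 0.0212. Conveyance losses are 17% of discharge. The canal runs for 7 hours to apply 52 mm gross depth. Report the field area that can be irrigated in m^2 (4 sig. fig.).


Approach: apply Manning's equation with a conveyance and depth budget, Q = (1/n)*A*R^(2/3)*S^(1/2); Q_field = Q*(1-loss); Area = Q_field*t/(d/1000).
Step 1 — canal discharge (Manning's equation):
  Q = (1/0.0212) * 6.402 * 0.7259^(2/3) * 0.00076^(1/2) = 6.72416 m^3/s
Step 2 — delivered flow: Q_field = 6.72416*(1 - 17/100) = 5.58105 m^3/s
Step 3 — volume delivered: V = 5.58105 * 7*3600 = 140642 m^3
Step 4 — area served: A = V / (depth/1000) = 140642 / 0.052 = 2705000 m^2
Therefore the field area that can be irrigated = 2705000 m^2.


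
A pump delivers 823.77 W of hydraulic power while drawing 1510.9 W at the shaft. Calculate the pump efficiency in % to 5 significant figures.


Approach: apply the efficiency ratio, eta = (P_out/P_in)*100.
eta = (823.77 / 1510.9) * 100 = 54.522 %
Therefore the pump efficiency = 54.522 %.


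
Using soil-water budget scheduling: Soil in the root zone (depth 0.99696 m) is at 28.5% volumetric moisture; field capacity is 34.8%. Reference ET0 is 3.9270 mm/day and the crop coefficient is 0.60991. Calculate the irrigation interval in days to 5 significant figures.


Approach: apply soil-water budget scheduling, SMD = (FC-theta)/100*depth*1000; ETc = ET0*Kc; interval = SMD/ETc.
Step 1 — soil moisture deficit:
  SMD = (34.8 - 28.5)/100 * 0.99696 * 1000 = 62.80848 mm
Step 2 — daily crop ET (ETc = ET0*Kc):
  ETc = 3.9270 * 0.60991 = 2.395117 mm/day
Step 3 — irrigation interval (SMD/ETc):
  interval = 62.80848 / 2.395117 = 26.224 days
Therefore the irrigation interval = 26.224 days.


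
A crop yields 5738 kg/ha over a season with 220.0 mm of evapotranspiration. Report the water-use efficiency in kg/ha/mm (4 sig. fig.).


Approach: apply the water-use efficiency ratio, WUE = yield/ET.
WUE = 5738 / 220.0 = 26.08 kg/ha/mm
Therefore the water-use efficiency = 26.08 kg/ha/mm.
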